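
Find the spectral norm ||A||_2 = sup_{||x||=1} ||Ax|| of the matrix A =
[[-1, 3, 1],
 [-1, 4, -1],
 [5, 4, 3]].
||A||_2 ≈ 7.4547 (= sqrt(largest eigenvalue of A^T A))

||A||_2 = sigma_max(A) = sqrt(lambda_max(A^T A)). Form the symmetric matrix M = A^T A =
[[27, 13, 15],
 [13, 41, 11],
 [15, 11, 11]].
Its characteristic polynomial (trace, sum of principal 2x2 minors, determinant of M give the coefficients) is
  p(λ) = det(λ I - M) = λ^3 - 79λ^2 + 1340λ - 2116.
No integer candidate from the rational root theorem (±divisors of 2116) is a root, so the roots are irrational. The cubic discriminant is Δ = 1319945872 > 0, so there are three distinct real roots. p(1) = -854 and p(2) = 256 have opposite signs, so a root lies in (1, 2); Newton's method refines it to λ ≈ 1.7571. p(21) = 446 and p(22) = -224 have opposite signs, so a root lies in (21, 22); Newton's method refines it to λ ≈ 21.6704. p(55) = -1016 and p(56) = 796 have opposite signs, so a root lies in (55, 56); Newton's method refines it to λ ≈ 55.5725. Check (Vieta): the three roots sum to 79, matching tr M = 79.
So the eigenvalues of A^T A are ≈ 1.7571, 21.6704, 55.5725 (all ≥ 0, as they must be for A^T A). The largest is λ_max ≈ 55.5725, hence ||A||_2 = sqrt(λ_max) ≈ 7.4547.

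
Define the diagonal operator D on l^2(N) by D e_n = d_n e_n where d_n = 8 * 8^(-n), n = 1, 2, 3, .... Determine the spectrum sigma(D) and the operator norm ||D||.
sigma(D) = {8 * 8^(-n) : n ≥ 1} ∪ {0}; ||D|| = 1

A bounded diagonal operator on l^2 with diagonal entries d_n has spectrum equal to the closure of {d_n : n ≥ 1}: every d_n is an eigenvalue (with eigenvector e_n), so {d_n} ⊂ sigma(D); the spectrum is closed, so its closure is too; and for lambda not in the closure, (D - lambda I) has bounded inverse (the diagonal entries 1/(d_n - lambda) are bounded). For our sequence d_n = 8 * 8^(-n), n = 1, 2, 3, ...:
  - {d_n} = {8 * 8^(-n) : n ≥ 1}; the only limit point is 0
  - closure = {8 * 8^(-n) : n ≥ 1} ∪ {0}
For the norm: a diagonal operator has ||D|| = sup_n |d_n|. Here d_n = 8 * 8^(-n) is positive and decreasing, so sup_n |d_n| = d_1 = 8/8 = 1. So ||D|| = 1.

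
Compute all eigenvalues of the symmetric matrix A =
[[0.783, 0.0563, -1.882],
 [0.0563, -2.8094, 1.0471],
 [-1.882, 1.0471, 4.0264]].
sigma(A) ≈ {-3, 0, 5}

A is real symmetric, so its spectrum consists of real eigenvalues. Expanding the characteristic polynomial of the displayed matrix gives
  det(λ I - A) = p(λ) = λ^3 + (-2)λ^2 + (-15)λ + (0).
Solving p(λ) = 0 yields eigenvalues ≈ -3, 0, 5. (A is shown rounded to 4 decimals, so these recover the underlying integer eigenvalues to within that precision.)
Verification: the trace of A = 2 equals the sum of eigenvalues 2, and det(A) ≈ 0.0004 matches the eigenvalue product 0.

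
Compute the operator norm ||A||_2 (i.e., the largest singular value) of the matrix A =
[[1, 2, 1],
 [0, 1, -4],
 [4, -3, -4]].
||A||_2 ≈ 6.9025 (= sqrt(largest eigenvalue of A^T A))

||A||_2 = sigma_max(A) = sqrt(lambda_max(A^T A)). Form the symmetric matrix M = A^T A =
[[17, -10, -15],
 [-10, 14, 10],
 [-15, 10, 33]].
Its characteristic polynomial (trace, sum of principal 2x2 minors, determinant of M give the coefficients) is
  p(λ) = det(λ I - M) = λ^3 - 64λ^2 + 836λ - 2704.
No integer candidate from the rational root theorem (±divisors of 2704) is a root, so the roots are irrational. The cubic discriminant is Δ = 96953344 > 0, so there are three distinct real roots. p(4) = -320 and p(5) = 1 have opposite signs, so a root lies in (4, 5); Newton's method refines it to λ ≈ 4.9963. p(11) = 79 and p(12) = -160 have opposite signs, so a root lies in (11, 12); Newton's method refines it to λ ≈ 11.3591. p(47) = -965 and p(48) = 560 have opposite signs, so a root lies in (47, 48); Newton's method refines it to λ ≈ 47.6446. Check (Vieta): the three roots sum to 64, matching tr M = 64.
So the eigenvalues of A^T A are ≈ 4.9963, 11.3591, 47.6446 (all ≥ 0, as they must be for A^T A). The largest is λ_max ≈ 47.6446, hence ||A||_2 = sqrt(λ_max) ≈ 6.9025.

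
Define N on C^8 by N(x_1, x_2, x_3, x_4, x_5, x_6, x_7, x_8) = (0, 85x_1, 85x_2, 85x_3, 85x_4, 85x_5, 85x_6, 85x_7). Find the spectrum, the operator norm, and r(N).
sigma(N) = {0}; ||N|| = 85; r(N) = 0. (N is nilpotent with N^8 = 0.)

On C^8, N is a strictly lower-triangular matrix with 85 on the subdiagonal and zeros elsewhere, so its characteristic polynomial is lambda^8 and every eigenvalue is 0: sigma(N) = {0}. For the operator norm, N e_i = 85e_{i+1} for i = 1, ..., 7 and N e_8 = 0, so the singular values of N are 85 (with multiplicity 7) and 0; hence ||N|| = 85. The spectral radius r(N) = max|lambda| = 0. Note ||N|| > r(N) — characteristic of non-normal nilpotent operators. Indeed N^8 = 0.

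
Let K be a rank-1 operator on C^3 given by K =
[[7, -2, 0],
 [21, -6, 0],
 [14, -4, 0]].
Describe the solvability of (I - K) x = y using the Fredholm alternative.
(I - K) is singular (det(I - K) = 0, i.e. 1 ∈ sigma(K)). (I - K) x = y is solvable iff y ⊥ ker((I - K)^*) = span{(7, -2, 0)}, i.e. iff 7y_1 - 2y_2 = 0. When solvable, the solutions are x = y + c·(1, 3, 2), c arbitrary (ker(I - K) = span{(1, 3, 2)}, dimension 1).

K has rank 1, so it is an outer product K = u v^T: every row of K is a multiple of one row vector. Reading off the entries, u = (1, 3, 2) and v = (7, -2, 0) (row i of K equals u_i·v^T). A rank-one matrix u v^T satisfies K u = u (v·u) and kills the (2)-dimensional subspace v^⊥, so its characteristic polynomial is lambda^2 (lambda - v·u) with v·u = tr K = 1. Hence the eigenvalues of I - K are 1 (multiplicity 2) and 1 - (1) = 0, so det(I - K) = 0. (Direct check: I - K =
[[-6, 2, 0],
 [-21, 7, 0],
 [-14, 4, 1]]
has determinant 0.) So 1 is an eigenvalue of K and (I - K) is not invertible. The finite-dimensional Fredholm alternative says: either (I - K) is invertible, or ker(I - K) ≠ {0} and then range(I - K) = ker((I - K)^*)^⊥, with dim ker(I - K) = dim ker((I - K)^*). We are in the second case, so we need both kernels. Kernel of I - K: (I - K) u = u - u (v·u) = u - u = 0, so ker(I - K) = span{u} = span{(1, 3, 2)} (it is exactly 1-dimensional because rank(I - K) = 2). Kernel of the adjoint: K is real, so (I - K)^* = I - K^T = I - v u^T, and (I - v u^T) v = v - v (u·v) = 0; hence ker((I - K)^*) = span{v} = span{(7, -2, 0)}. Therefore (I - K) x = y is solvable iff <y, v> = 0, i.e. iff 7y_1 - 2y_2 = 0. When this holds, K y = u (v·y) = 0, so (I - K) y = y and x = y is a particular solution; the full solution set is the line x = y + c·u = y + c·(1, 3, 2), c ∈ C.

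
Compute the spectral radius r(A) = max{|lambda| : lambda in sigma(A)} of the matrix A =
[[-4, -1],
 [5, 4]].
r(A) = sqrt(44)/2 ≈ 3.3166

The eigenvalues of A are the roots of its characteristic polynomial. With M = A (coefficients from the trace and determinant):
  p(λ) = det(λ I - M) = λ^2 - 11.
For λ^2 - 11 the discriminant is 44. It is nonnegative but not a perfect square, so the roots are real and irrational: λ = ± sqrt(44)/2 ≈ 3.3166, -3.3166.
Thus the eigenvalues (to 4 decimals) are 3.3166 (modulus 3.3166); -3.3166 (modulus 3.3166). The spectral radius is the largest modulus: r(A) = sqrt(44)/2 ≈ 3.3166. (Cross-check: r(A) ≤ ||A||_2 ≈ 7.4721; equality holds whenever A is normal, though it can also hold for some non-normal A.)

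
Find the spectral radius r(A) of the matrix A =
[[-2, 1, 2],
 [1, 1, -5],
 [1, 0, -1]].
r(A) ≈ 3.4798

The eigenvalues of A are the roots of its characteristic polynomial. With M = A (coefficients from the trace, the sum of principal 2x2 minors, and det A):
  p(λ) = det(λ I - M) = λ^3 + 2λ^2 - 4λ + 4.
No integer candidate from the rational root theorem (±divisors of 4) is a root, so the roots are irrational. The cubic discriminant is Δ = -816 < 0, so there is one real root and a complex-conjugate pair. p(-4) = -12 and p(-3) = 7 have opposite signs, so a root lies in (-4, -3); Newton's method refines it to λ ≈ -3.4798. Dividing out (λ - (-3.4798)) leaves approximately λ^2 - 1.4798λ + 1.1495. For λ^2 - 1.4798λ + 1.1495 the discriminant is -2.4081. It is negative, so the remaining roots are the complex-conjugate pair λ ≈ 0.7399 ± 0.7759i. Their product equals the constant term, so |λ|^2 ≈ 1.1495 and |λ| ≈ 1.0721.
Thus the eigenvalues (to 4 decimals) are -3.4798 (modulus 3.4798); 0.7399 ± 0.7759i (modulus 1.0721). The spectral radius is the largest modulus: r(A) ≈ 3.4798. (Cross-check: r(A) ≤ ||A||_2 ≈ 5.815; equality holds whenever A is normal, though it can also hold for some non-normal A.)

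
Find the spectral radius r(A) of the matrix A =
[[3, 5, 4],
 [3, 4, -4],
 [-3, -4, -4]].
r(A) ≈ 7.8488

The eigenvalues of A are the roots of its characteristic polynomial. With M = A (coefficients from the trace, the sum of principal 2x2 minors, and det A):
  p(λ) = det(λ I - M) = λ^3 - 3λ^2 - 35λ - 24.
No integer candidate from the rational root theorem (±divisors of 24) is a root, so the roots are irrational. The cubic discriminant is Δ = 119021 > 0, so there are three distinct real roots. p(-5) = -49 and p(-4) = 4 have opposite signs, so a root lies in (-5, -4); Newton's method refines it to λ ≈ -4.1037. p(-1) = 7 and p(0) = -24 have opposite signs, so a root lies in (-1, 0); Newton's method refines it to λ ≈ -0.7451. p(7) = -73 and p(8) = 16 have opposite signs, so a root lies in (7, 8); Newton's method refines it to λ ≈ 7.8488. Check (Vieta): the three roots sum to 3, matching tr M = 3.
Thus the eigenvalues (to 4 decimals) are -4.1037 (modulus 4.1037); -0.7451 (modulus 0.7451); 7.8488 (modulus 7.8488). The spectral radius is the largest modulus: r(A) ≈ 7.8488. (Cross-check: r(A) ≤ ||A||_2 ≈ 9.76; equality holds whenever A is normal, though it can also hold for some non-normal A.)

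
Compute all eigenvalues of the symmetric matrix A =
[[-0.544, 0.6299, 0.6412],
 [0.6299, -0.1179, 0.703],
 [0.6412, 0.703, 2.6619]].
sigma(A) ≈ {-1, 0, 3}

A is real symmetric, so its spectrum consists of real eigenvalues. Expanding the characteristic polynomial of the displayed matrix gives
  det(λ I - A) = p(λ) = λ^3 + (-2)λ^2 + (-3)λ + (0).
Solving p(λ) = 0 yields eigenvalues ≈ -1, 0, 3. (A is shown rounded to 4 decimals, so these recover the underlying integer eigenvalues to within that precision.)
Verification: the trace of A = 2 equals the sum of eigenvalues 2, and det(A) ≈ -0.0003 matches the eigenvalue product 0.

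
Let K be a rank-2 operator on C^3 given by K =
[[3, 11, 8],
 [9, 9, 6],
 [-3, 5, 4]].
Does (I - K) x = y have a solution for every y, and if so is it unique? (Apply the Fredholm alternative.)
(I - K) is invertible (det(I - K) = -45 ≠ 0), so for every y in C^3 the equation (I - K) x = y has a unique solution.

K has rank 2 and factors as K = U V^T = u1 v1^T + u2 v2^T with u1 = (-2, 0, -2), v1 = (3, -1, -1), u2 = (-3, -3, -1), v2 = (-3, -3, -2) (multiplying out reproduces the displayed K). The nonzero eigenvalues of U V^T coincide with those of the 2 x 2 matrix G = V^T U = [[v1·u1, v1·u2], [v2·u1, v2·u2]] = [[-4, -5], [10, 20]], and by the Sylvester determinant identity det(I_3 - U V^T) = det(I_2 - V^T U) = det([[5, 5], [-10, -19]]) = (5)(-19) - (5)(-10) = -45. (Direct check: I - K =
[[-2, -11, -8],
 [-9, -8, -6],
 [3, -5, -3]]
has determinant -45.) The finite-dimensional Fredholm alternative says: either (I - K) is invertible, or ker(I - K) ≠ {0} and then range(I - K) = ker((I - K)^*)^⊥, with dim ker(I - K) = dim ker((I - K)^*). Since det(I - K) ≠ 0, 1 is not an eigenvalue of K and ker(I - K) = {0}, so we are in the first case: for every y there is a unique x = (I - K)^(-1) y. (Explicitly, by the Woodbury identity, (I - U V^T)^(-1) = I + U (I_2 - G)^(-1) V^T.)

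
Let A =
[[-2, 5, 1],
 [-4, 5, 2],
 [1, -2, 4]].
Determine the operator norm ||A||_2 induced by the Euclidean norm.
||A||_2 ≈ 8.6624 (= sqrt(largest eigenvalue of A^T A))

||A||_2 = sigma_max(A) = sqrt(lambda_max(A^T A)). Form the symmetric matrix M = A^T A =
[[21, -32, -6],
 [-32, 54, 7],
 [-6, 7, 21]].
Its characteristic polynomial (trace, sum of principal 2x2 minors, determinant of M give the coefficients) is
  p(λ) = det(λ I - M) = λ^3 - 96λ^2 + 1600λ - 2025.
No integer candidate from the rational root theorem (±divisors of 2025) is a root, so the roots are irrational. The cubic discriminant is Δ = 5530601525 > 0, so there are three distinct real roots. p(1) = -520 and p(2) = 799 have opposite signs, so a root lies in (1, 2); Newton's method refines it to λ ≈ 1.3779. p(19) = 578 and p(20) = -425 have opposite signs, so a root lies in (19, 20); Newton's method refines it to λ ≈ 19.5853. p(75) = -150 and p(76) = 4055 have opposite signs, so a root lies in (75, 76); Newton's method refines it to λ ≈ 75.0368. Check (Vieta): the three roots sum to 96, matching tr M = 96.
So the eigenvalues of A^T A are ≈ 1.3779, 19.5853, 75.0368 (all ≥ 0, as they must be for A^T A). The largest is λ_max ≈ 75.0368, hence ||A||_2 = sqrt(λ_max) ≈ 8.6624.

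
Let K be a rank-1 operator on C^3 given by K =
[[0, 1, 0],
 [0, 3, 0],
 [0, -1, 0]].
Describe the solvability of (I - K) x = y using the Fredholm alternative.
(I - K) is invertible (det(I - K) = -2 ≠ 0), so for every y in C^3 the equation (I - K) x = y has a unique solution.

K has rank 1, so it is an outer product K = u v^T: every row of K is a multiple of one row vector. Reading off the entries, u = (-1, -3, 1) and v = (0, -1, 0) (row i of K equals u_i·v^T). A rank-one matrix u v^T satisfies K u = u (v·u) and kills the (2)-dimensional subspace v^⊥, so its characteristic polynomial is lambda^2 (lambda - v·u) with v·u = tr K = 3. Hence the eigenvalues of I - K are 1 (multiplicity 2) and 1 - (3) = -2, so det(I - K) = -2. (Direct check: I - K =
[[1, -1, 0],
 [0, -2, 0],
 [0, 1, 1]]
has determinant -2.) The finite-dimensional Fredholm alternative says: either (I - K) is invertible, or ker(I - K) ≠ {0} and then range(I - K) = ker((I - K)^*)^⊥, with dim ker(I - K) = dim ker((I - K)^*). Since det(I - K) ≠ 0, 1 is not an eigenvalue of K and ker(I - K) = {0}, so we are in the first case: for every y there is a unique x = (I - K)^(-1) y. Explicitly, by the Sherman–Morrison formula, (I - u v^T)^(-1) = I + u v^T/(1 - v·u), i.e. (I - K)^(-1) = I + K/(-2).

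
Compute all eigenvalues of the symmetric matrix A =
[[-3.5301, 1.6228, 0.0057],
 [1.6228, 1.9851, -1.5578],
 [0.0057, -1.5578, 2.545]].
sigma(A) ≈ {-4, 1, 4}

A is real symmetric, so its spectrum consists of real eigenvalues. Expanding the characteristic polynomial of the displayed matrix gives
  det(λ I - A) = p(λ) = λ^3 + (-1)λ^2 + (-16)λ + (15.9988).
Solving p(λ) = 0 yields eigenvalues ≈ -4, 1, 4. (A is shown rounded to 4 decimals, so these recover the underlying integer eigenvalues to within that precision.)
Verification: the trace of A = 1 equals the sum of eigenvalues 1, and det(A) ≈ -15.9988 matches the eigenvalue product -16.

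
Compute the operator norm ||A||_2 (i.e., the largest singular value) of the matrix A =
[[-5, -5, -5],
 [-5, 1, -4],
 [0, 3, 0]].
||A||_2 ≈ 10.1502 (= sqrt(largest eigenvalue of A^T A))

||A||_2 = sigma_max(A) = sqrt(lambda_max(A^T A)). Form the symmetric matrix M = A^T A =
[[50, 20, 45],
 [20, 35, 21],
 [45, 21, 41]].
Its characteristic polynomial (trace, sum of principal 2x2 minors, determinant of M give the coefficients) is
  p(λ) = det(λ I - M) = λ^3 - 126λ^2 + 2369λ - 225.
No integer candidate from the rational root theorem (±divisors of 225) is a root, so the roots are irrational. The cubic discriminant is Δ = 35325025825 > 0, so there are three distinct real roots. p(0) = -225 and p(1) = 2019 have opposite signs, so a root lies in (0, 1); Newton's method refines it to λ ≈ 0.0955. p(22) = 1557 and p(23) = -225 have opposite signs, so a root lies in (22, 23); Newton's method refines it to λ ≈ 22.8772. p(103) = -225 and p(104) = 8199 have opposite signs, so a root lies in (103, 104); Newton's method refines it to λ ≈ 103.0273. Check (Vieta): the three roots sum to 126, matching tr M = 126.
So the eigenvalues of A^T A are ≈ 0.0955, 22.8772, 103.0273 (all ≥ 0, as they must be for A^T A). The largest is λ_max ≈ 103.0273, hence ||A||_2 = sqrt(λ_max) ≈ 10.1502.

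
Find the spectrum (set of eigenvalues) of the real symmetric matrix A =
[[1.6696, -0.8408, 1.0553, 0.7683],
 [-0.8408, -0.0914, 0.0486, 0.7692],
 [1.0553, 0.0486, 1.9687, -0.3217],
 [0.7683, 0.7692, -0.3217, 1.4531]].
sigma(A) ≈ {-1, 1, 2, 3}

A is real symmetric, so its spectrum consists of real eigenvalues. Expanding the characteristic polynomial of the displayed matrix gives
  det(λ I - A) = p(λ) = λ^4 + (-5)λ^3 + (5)λ^2 + (5)λ + (-6).
Solving p(λ) = 0 yields eigenvalues ≈ -1, 1, 2, 3. (A is shown rounded to 4 decimals, so these recover the underlying integer eigenvalues to within that precision.)
Verification: the trace of A = 5 equals the sum of eigenvalues 5, and det(A) ≈ -6.0003 matches the eigenvalue product -6.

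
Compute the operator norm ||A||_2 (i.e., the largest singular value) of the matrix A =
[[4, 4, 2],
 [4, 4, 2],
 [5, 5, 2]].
||A||_2 = sqrt((126 + sqrt(15812))/2) ≈ 11.2193 (= sqrt(largest eigenvalue of A^T A))

||A||_2 = sigma_max(A) = sqrt(lambda_max(A^T A)). Form the symmetric matrix M = A^T A =
[[57, 57, 26],
 [57, 57, 26],
 [26, 26, 12]].
Its characteristic polynomial (trace, sum of principal 2x2 minors, determinant of M give the coefficients) is
  p(λ) = det(λ I - M) = λ^3 - 126λ^2 + 16λ.
The constant term is 0, so λ = 0 is a root. Dividing out λ leaves p(λ) = λ(λ^2 - 126λ + 16). For λ^2 - 126λ + 16 the discriminant is 15812. It is nonnegative but not a perfect square, so the roots are real and irrational: λ = (126 ± sqrt(15812))/2 ≈ 125.8729, 0.1271.
So the eigenvalues of A^T A are ≈ 0, 0.1271, 125.8729 (all ≥ 0, as they must be for A^T A). The largest is λ_max = (126 + sqrt(15812))/2 ≈ 125.8729, hence ||A||_2 = sqrt(λ_max) = sqrt((126 + sqrt(15812))/2) ≈ 11.2193.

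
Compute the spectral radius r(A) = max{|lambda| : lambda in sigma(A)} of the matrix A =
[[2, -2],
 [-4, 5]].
r(A) = (7 + sqrt(41))/2 ≈ 6.7016

The eigenvalues of A are the roots of its characteristic polynomial. With M = A (coefficients from the trace and determinant):
  p(λ) = det(λ I - M) = λ^2 - 7λ + 2.
For λ^2 - 7λ + 2 the discriminant is 41. It is nonnegative but not a perfect square, so the roots are real and irrational: λ = (7 ± sqrt(41))/2 ≈ 6.7016, 0.2984.
Thus the eigenvalues (to 4 decimals) are 6.7016 (modulus 6.7016); 0.2984 (modulus 0.2984). The spectral radius is the largest modulus: r(A) = (7 + sqrt(41))/2 ≈ 6.7016. (Cross-check: r(A) ≤ ||A||_2 ≈ 6.9942; equality holds whenever A is normal, though it can also hold for some non-normal A.)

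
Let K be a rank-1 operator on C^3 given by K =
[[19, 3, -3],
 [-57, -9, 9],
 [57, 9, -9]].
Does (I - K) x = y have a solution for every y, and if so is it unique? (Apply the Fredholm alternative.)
(I - K) is singular (det(I - K) = 0, i.e. 1 ∈ sigma(K)). (I - K) x = y is solvable iff y ⊥ ker((I - K)^*) = span{(19, 3, -3)}, i.e. iff 19y_1 + 3y_2 - 3y_3 = 0. When solvable, the solutions are x = y + c·(1, -3, 3), c arbitrary (ker(I - K) = span{(1, -3, 3)}, dimension 1).

K has rank 1, so it is an outer product K = u v^T: every row of K is a multiple of one row vector. Reading off the entries, u = (1, -3, 3) and v = (19, 3, -3) (row i of K equals u_i·v^T). A rank-one matrix u v^T satisfies K u = u (v·u) and kills the (2)-dimensional subspace v^⊥, so its characteristic polynomial is lambda^2 (lambda - v·u) with v·u = tr K = 1. Hence the eigenvalues of I - K are 1 (multiplicity 2) and 1 - (1) = 0, so det(I - K) = 0. (Direct check: I - K =
[[-18, -3, 3],
 [57, 10, -9],
 [-57, -9, 10]]
has determinant 0.) So 1 is an eigenvalue of K and (I - K) is not invertible. The finite-dimensional Fredholm alternative says: either (I - K) is invertible, or ker(I - K) ≠ {0} and then range(I - K) = ker((I - K)^*)^⊥, with dim ker(I - K) = dim ker((I - K)^*). We are in the second case, so we need both kernels. Kernel of I - K: (I - K) u = u - u (v·u) = u - u = 0, so ker(I - K) = span{u} = span{(1, -3, 3)} (it is exactly 1-dimensional because rank(I - K) = 2). Kernel of the adjoint: K is real, so (I - K)^* = I - K^T = I - v u^T, and (I - v u^T) v = v - v (u·v) = 0; hence ker((I - K)^*) = span{v} = span{(19, 3, -3)}. Therefore (I - K) x = y is solvable iff <y, v> = 0, i.e. iff 19y_1 + 3y_2 - 3y_3 = 0. When this holds, K y = u (v·y) = 0, so (I - K) y = y and x = y is a particular solution; the full solution set is the line x = y + c·u = y + c·(1, -3, 3), c ∈ C.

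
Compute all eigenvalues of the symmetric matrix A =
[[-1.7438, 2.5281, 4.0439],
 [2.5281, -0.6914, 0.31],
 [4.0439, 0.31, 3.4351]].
sigma(A) ≈ {-5, 0, 6}

A is real symmetric, so its spectrum consists of real eigenvalues. Expanding the characteristic polynomial of the displayed matrix gives
  det(λ I - A) = p(λ) = λ^3 + (-1)λ^2 + (-30)λ + (0).
Solving p(λ) = 0 yields eigenvalues ≈ -5, 0, 6. (A is shown rounded to 4 decimals, so these recover the underlying integer eigenvalues to within that precision.)
Verification: the trace of A = 1 equals the sum of eigenvalues 1, and det(A) ≈ -0.0005 matches the eigenvalue product 0.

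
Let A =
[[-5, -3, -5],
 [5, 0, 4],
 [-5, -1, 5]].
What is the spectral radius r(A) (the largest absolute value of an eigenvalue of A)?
r(A) ≈ 7.1181

The eigenvalues of A are the roots of its characteristic polynomial. With M = A (coefficients from the trace, the sum of principal 2x2 minors, and det A):
  p(λ) = det(λ I - M) = λ^3 - 31λ - 140.
No integer candidate from the rational root theorem (±divisors of 140) is a root, so the roots are irrational. The cubic discriminant is Δ = -410036 < 0, so there is one real root and a complex-conjugate pair. p(7) = -14 and p(8) = 124 have opposite signs, so a root lies in (7, 8); Newton's method refines it to λ ≈ 7.1181. Dividing out (λ - (7.1181)) leaves approximately λ^2 + 7.1181λ + 19.668. For λ^2 + 7.1181λ + 19.668 the discriminant is -28.0041. It is negative, so the remaining roots are the complex-conjugate pair λ ≈ -3.5591 ± 2.6459i. Their product equals the constant term, so |λ|^2 ≈ 19.668 and |λ| ≈ 4.4349.
Thus the eigenvalues (to 4 decimals) are 7.1181 (modulus 7.1181); -3.5591 ± 2.6459i (modulus 4.4349). The spectral radius is the largest modulus: r(A) ≈ 7.1181. (Cross-check: r(A) ≤ ||A||_2 ≈ 9.8262; equality holds whenever A is normal, though it can also hold for some non-normal A.)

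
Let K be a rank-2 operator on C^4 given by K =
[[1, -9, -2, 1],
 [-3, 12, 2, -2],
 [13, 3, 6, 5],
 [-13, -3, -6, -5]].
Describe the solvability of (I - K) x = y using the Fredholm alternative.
(I - K) is invertible (det(I - K) = 12 ≠ 0), so for every y in C^4 the equation (I - K) x = y has a unique solution.

K has rank 2 and factors as K = U V^T = u1 v1^T + u2 v2^T with u1 = (1, -1, -3, 3), v1 = (-3, -3, -2, -1), u2 = (-2, 3, -2, 2), v2 = (-2, 3, 0, -1) (multiplying out reproduces the displayed K). The nonzero eigenvalues of U V^T coincide with those of the 2 x 2 matrix G = V^T U = [[v1·u1, v1·u2], [v2·u1, v2·u2]] = [[3, -1], [-8, 11]], and by the Sylvester determinant identity det(I_4 - U V^T) = det(I_2 - V^T U) = det([[-2, 1], [8, -10]]) = (-2)(-10) - (1)(8) = 12. (Direct check: I - K =
[[0, 9, 2, -1],
 [3, -11, -2, 2],
 [-13, -3, -5, -5],
 [13, 3, 6, 6]]
has determinant 12.) The finite-dimensional Fredholm alternative says: either (I - K) is invertible, or ker(I - K) ≠ {0} and then range(I - K) = ker((I - K)^*)^⊥, with dim ker(I - K) = dim ker((I - K)^*). Since det(I - K) ≠ 0, 1 is not an eigenvalue of K and ker(I - K) = {0}, so we are in the first case: for every y there is a unique x = (I - K)^(-1) y. (Explicitly, by the Woodbury identity, (I - U V^T)^(-1) = I + U (I_2 - G)^(-1) V^T.)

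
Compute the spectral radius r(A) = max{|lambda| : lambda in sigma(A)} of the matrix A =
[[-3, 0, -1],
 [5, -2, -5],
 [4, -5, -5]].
r(A) ≈ 7.6198

The eigenvalues of A are the roots of its characteristic polynomial. With M = A (coefficients from the trace, the sum of principal 2x2 minors, and det A):
  p(λ) = det(λ I - M) = λ^3 + 10λ^2 + 10λ - 62.
No integer candidate from the rational root theorem (±divisors of 62) is a root, so the roots are irrational. The cubic discriminant is Δ = 38612 > 0, so there are three distinct real roots. p(-8) = -14 and p(-7) = 15 have opposite signs, so a root lies in (-8, -7); Newton's method refines it to λ ≈ -7.6198. p(-5) = 13 and p(-4) = -6 have opposite signs, so a root lies in (-5, -4); Newton's method refines it to λ ≈ -4.2809. p(1) = -41 and p(2) = 6 have opposite signs, so a root lies in (1, 2); Newton's method refines it to λ ≈ 1.9007. Check (Vieta): the three roots sum to -10, matching tr M = -10.
Thus the eigenvalues (to 4 decimals) are -7.6198 (modulus 7.6198); -4.2809 (modulus 4.2809); 1.9007 (modulus 1.9007). The spectral radius is the largest modulus: r(A) ≈ 7.6198. (Cross-check: r(A) ≤ ||A||_2 ≈ 10.8006; equality holds whenever A is normal, though it can also hold for some non-normal A.)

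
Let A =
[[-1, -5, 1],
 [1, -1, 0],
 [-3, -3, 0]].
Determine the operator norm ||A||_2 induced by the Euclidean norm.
||A||_2 ≈ 6.4271 (= sqrt(largest eigenvalue of A^T A))

||A||_2 = sigma_max(A) = sqrt(lambda_max(A^T A)). Form the symmetric matrix M = A^T A =
[[11, 13, -1],
 [13, 35, -5],
 [-1, -5, 1]].
Its characteristic polynomial (trace, sum of principal 2x2 minors, determinant of M give the coefficients) is
  p(λ) = det(λ I - M) = λ^3 - 47λ^2 + 236λ - 36.
No integer candidate from the rational root theorem (±divisors of 36) is a root, so the roots are irrational. The cubic discriminant is Δ = 62657552 > 0, so there are three distinct real roots. p(0) = -36 and p(1) = 154 have opposite signs, so a root lies in (0, 1); Newton's method refines it to λ ≈ 0.1575. p(5) = 94 and p(6) = -96 have opposite signs, so a root lies in (5, 6); Newton's method refines it to λ ≈ 5.5346. p(41) = -446 and p(42) = 1056 have opposite signs, so a root lies in (41, 42); Newton's method refines it to λ ≈ 41.3079. Check (Vieta): the three roots sum to 47, matching tr M = 47.
So the eigenvalues of A^T A are ≈ 0.1575, 5.5346, 41.3079 (all ≥ 0, as they must be for A^T A). The largest is λ_max ≈ 41.3079, hence ||A||_2 = sqrt(λ_max) ≈ 6.4271.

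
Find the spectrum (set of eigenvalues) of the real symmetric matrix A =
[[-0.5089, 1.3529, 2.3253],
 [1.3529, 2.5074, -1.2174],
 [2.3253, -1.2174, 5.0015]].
sigma(A) ≈ {-2, 3, 6}

A is real symmetric, so its spectrum consists of real eigenvalues. Expanding the characteristic polynomial of the displayed matrix gives
  det(λ I - A) = p(λ) = λ^3 + (-7)λ^2 + (0)λ + (36).
Solving p(λ) = 0 yields eigenvalues ≈ -2, 3, 6. (A is shown rounded to 4 decimals, so these recover the underlying integer eigenvalues to within that precision.)
Verification: the trace of A = 7 equals the sum of eigenvalues 7, and det(A) ≈ -35.9994 matches the eigenvalue product -36.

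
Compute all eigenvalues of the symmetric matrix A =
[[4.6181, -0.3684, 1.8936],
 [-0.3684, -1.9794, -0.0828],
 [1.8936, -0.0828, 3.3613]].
sigma(A) ≈ {-2, 2, 6}

A is real symmetric, so its spectrum consists of real eigenvalues. Expanding the characteristic polynomial of the displayed matrix gives
  det(λ I - A) = p(λ) = λ^3 + (-6)λ^2 + (-4)λ + (24).
Solving p(λ) = 0 yields eigenvalues ≈ -2, 2, 6. (A is shown rounded to 4 decimals, so these recover the underlying integer eigenvalues to within that precision.)
Verification: the trace of A = 6 equals the sum of eigenvalues 6, and det(A) ≈ -24.0006 matches the eigenvalue product -24.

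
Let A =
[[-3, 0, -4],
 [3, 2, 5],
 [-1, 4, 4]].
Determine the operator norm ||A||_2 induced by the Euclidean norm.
||A||_2 ≈ 8.8459 (= sqrt(largest eigenvalue of A^T A))

||A||_2 = sigma_max(A) = sqrt(lambda_max(A^T A)). Form the symmetric matrix M = A^T A =
[[19, 2, 23],
 [2, 20, 26],
 [23, 26, 57]].
Its characteristic polynomial (trace, sum of principal 2x2 minors, determinant of M give the coefficients) is
  p(λ) = det(λ I - M) = λ^3 - 96λ^2 + 1394λ - 400.
No integer candidate from the rational root theorem (±divisors of 400) is a root, so the roots are irrational. The cubic discriminant is Δ = 6617014240 > 0, so there are three distinct real roots. p(0) = -400 and p(1) = 899 have opposite signs, so a root lies in (0, 1); Newton's method refines it to λ ≈ 0.2928. p(17) = 467 and p(18) = -580 have opposite signs, so a root lies in (17, 18); Newton's method refines it to λ ≈ 17.4564. p(78) = -1180 and p(79) = 3629 have opposite signs, so a root lies in (78, 79); Newton's method refines it to λ ≈ 78.2508. Check (Vieta): the three roots sum to 96, matching tr M = 96.
So the eigenvalues of A^T A are ≈ 0.2928, 17.4564, 78.2508 (all ≥ 0, as they must be for A^T A). The largest is λ_max ≈ 78.2508, hence ||A||_2 = sqrt(λ_max) ≈ 8.8459.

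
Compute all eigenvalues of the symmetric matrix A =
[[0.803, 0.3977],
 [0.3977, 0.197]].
sigma(A) ≈ {0, 1}

A is real symmetric, so its spectrum consists of real eigenvalues. Expanding the characteristic polynomial of the displayed matrix gives
  det(λ I - A) = p(λ) = λ^2 + (-1)λ + (0).
Solving p(λ) = 0 yields eigenvalues ≈ 0, 1. (A is shown rounded to 4 decimals, so these recover the underlying integer eigenvalues to within that precision.)
Verification: the trace of A = 1 equals the sum of eigenvalues 1, and det(A) ≈ 0.0000 matches the eigenvalue product 0.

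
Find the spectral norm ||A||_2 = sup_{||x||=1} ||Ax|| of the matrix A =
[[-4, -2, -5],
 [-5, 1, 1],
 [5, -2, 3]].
||A||_2 ≈ 9.1881 (= sqrt(largest eigenvalue of A^T A))

||A||_2 = sigma_max(A) = sqrt(lambda_max(A^T A)). Form the symmetric matrix M = A^T A =
[[66, -7, 30],
 [-7, 9, 5],
 [30, 5, 35]].
Its characteristic polynomial (trace, sum of principal 2x2 minors, determinant of M give the coefficients) is
  p(λ) = det(λ I - M) = λ^3 - 110λ^2 + 2245λ - 7225.
No integer candidate from the rational root theorem (±divisors of 7225) is a root, so the roots are irrational. The cubic discriminant is Δ = 7965408625 > 0, so there are three distinct real roots. p(3) = -1453 and p(4) = 59 have opposite signs, so a root lies in (3, 4); Newton's method refines it to λ ≈ 3.9584. p(21) = 671 and p(22) = -427 have opposite signs, so a root lies in (21, 22); Newton's method refines it to λ ≈ 21.6208. p(84) = -2101 and p(85) = 2975 have opposite signs, so a root lies in (84, 85); Newton's method refines it to λ ≈ 84.4208. Check (Vieta): the three roots sum to 110, matching tr M = 110.
So the eigenvalues of A^T A are ≈ 3.9584, 21.6208, 84.4208 (all ≥ 0, as they must be for A^T A). The largest is λ_max ≈ 84.4208, hence ||A||_2 = sqrt(λ_max) ≈ 9.1881.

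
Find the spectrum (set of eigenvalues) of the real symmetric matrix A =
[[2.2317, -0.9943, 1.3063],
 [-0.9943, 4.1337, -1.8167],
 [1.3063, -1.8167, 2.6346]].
sigma(A) ≈ {1, 2, 6}

A is real symmetric, so its spectrum consists of real eigenvalues. Expanding the characteristic polynomial of the displayed matrix gives
  det(λ I - A) = p(λ) = λ^3 + (-9)λ^2 + (20)λ + (-12).
Solving p(λ) = 0 yields eigenvalues ≈ 1, 2, 6. (A is shown rounded to 4 decimals, so these recover the underlying integer eigenvalues to within that precision.)
Verification: the trace of A = 9 equals the sum of eigenvalues 9, and det(A) ≈ 11.9999 matches the eigenvalue product 12.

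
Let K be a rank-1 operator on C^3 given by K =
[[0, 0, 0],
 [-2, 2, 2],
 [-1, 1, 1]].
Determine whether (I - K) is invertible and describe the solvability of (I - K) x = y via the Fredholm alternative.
(I - K) is invertible (det(I - K) = -2 ≠ 0), so for every y in C^3 the equation (I - K) x = y has a unique solution.

K has rank 1, so it is an outer product K = u v^T: every row of K is a multiple of one row vector. Reading off the entries, u = (0, -2, -1) and v = (1, -1, -1) (row i of K equals u_i·v^T). A rank-one matrix u v^T satisfies K u = u (v·u) and kills the (2)-dimensional subspace v^⊥, so its characteristic polynomial is lambda^2 (lambda - v·u) with v·u = tr K = 3. Hence the eigenvalues of I - K are 1 (multiplicity 2) and 1 - (3) = -2, so det(I - K) = -2. (Direct check: I - K =
[[1, 0, 0],
 [2, -1, -2],
 [1, -1, 0]]
has determinant -2.) The finite-dimensional Fredholm alternative says: either (I - K) is invertible, or ker(I - K) ≠ {0} and then range(I - K) = ker((I - K)^*)^⊥, with dim ker(I - K) = dim ker((I - K)^*). Since det(I - K) ≠ 0, 1 is not an eigenvalue of K and ker(I - K) = {0}, so we are in the first case: for every y there is a unique x = (I - K)^(-1) y. Explicitly, by the Sherman–Morrison formula, (I - u v^T)^(-1) = I + u v^T/(1 - v·u), i.e. (I - K)^(-1) = I + K/(-2).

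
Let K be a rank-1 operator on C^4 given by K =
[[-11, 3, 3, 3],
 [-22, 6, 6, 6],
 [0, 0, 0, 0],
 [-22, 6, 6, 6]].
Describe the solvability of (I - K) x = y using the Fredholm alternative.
(I - K) is singular (det(I - K) = 0, i.e. 1 ∈ sigma(K)). (I - K) x = y is solvable iff y ⊥ ker((I - K)^*) = span{(-11, 3, 3, 3)}, i.e. iff -11y_1 + 3y_2 + 3y_3 + 3y_4 = 0. When solvable, the solutions are x = y + c·(1, 2, 0, 2), c arbitrary (ker(I - K) = span{(1, 2, 0, 2)}, dimension 1).

K has rank 1, so it is an outer product K = u v^T: every row of K is a multiple of one row vector. Reading off the entries, u = (1, 2, 0, 2) and v = (-11, 3, 3, 3) (row i of K equals u_i·v^T). A rank-one matrix u v^T satisfies K u = u (v·u) and kills the (3)-dimensional subspace v^⊥, so its characteristic polynomial is lambda^3 (lambda - v·u) with v·u = tr K = 1. Hence the eigenvalues of I - K are 1 (multiplicity 3) and 1 - (1) = 0, so det(I - K) = 0. (Direct check: I - K =
[[12, -3, -3, -3],
 [22, -5, -6, -6],
 [0, 0, 1, 0],
 [22, -6, -6, -5]]
has determinant 0.) So 1 is an eigenvalue of K and (I - K) is not invertible. The finite-dimensional Fredholm alternative says: either (I - K) is invertible, or ker(I - K) ≠ {0} and then range(I - K) = ker((I - K)^*)^⊥, with dim ker(I - K) = dim ker((I - K)^*). We are in the second case, so we need both kernels. Kernel of I - K: (I - K) u = u - u (v·u) = u - u = 0, so ker(I - K) = span{u} = span{(1, 2, 0, 2)} (it is exactly 1-dimensional because rank(I - K) = 3). Kernel of the adjoint: K is real, so (I - K)^* = I - K^T = I - v u^T, and (I - v u^T) v = v - v (u·v) = 0; hence ker((I - K)^*) = span{v} = span{(-11, 3, 3, 3)}. Therefore (I - K) x = y is solvable iff <y, v> = 0, i.e. iff -11y_1 + 3y_2 + 3y_3 + 3y_4 = 0. When this holds, K y = u (v·y) = 0, so (I - K) y = y and x = y is a particular solution; the full solution set is the line x = y + c·u = y + c·(1, 2, 0, 2), c ∈ C.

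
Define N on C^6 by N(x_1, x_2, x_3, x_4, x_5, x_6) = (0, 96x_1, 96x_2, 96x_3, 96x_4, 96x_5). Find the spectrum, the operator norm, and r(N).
sigma(N) = {0}; ||N|| = 96; r(N) = 0. (N is nilpotent with N^6 = 0.)

On C^6, N is a strictly lower-triangular matrix with 96 on the subdiagonal and zeros elsewhere, so its characteristic polynomial is lambda^6 and every eigenvalue is 0: sigma(N) = {0}. For the operator norm, N e_i = 96e_{i+1} for i = 1, ..., 5 and N e_6 = 0, so the singular values of N are 96 (with multiplicity 5) and 0; hence ||N|| = 96. The spectral radius r(N) = max|lambda| = 0. Note ||N|| > r(N) — characteristic of non-normal nilpotent operators. Indeed N^6 = 0.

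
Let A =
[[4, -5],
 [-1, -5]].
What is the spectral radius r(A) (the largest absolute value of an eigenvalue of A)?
r(A) = (1 + sqrt(101))/2 ≈ 5.5249

The eigenvalues of A are the roots of its characteristic polynomial. With M = A (coefficients from the trace and determinant):
  p(λ) = det(λ I - M) = λ^2 + λ - 25.
For λ^2 + λ - 25 the discriminant is 101. It is nonnegative but not a perfect square, so the roots are real and irrational: λ = (-1 ± sqrt(101))/2 ≈ 4.5249, -5.5249.
Thus the eigenvalues (to 4 decimals) are 4.5249 (modulus 4.5249); -5.5249 (modulus 5.5249). The spectral radius is the largest modulus: r(A) = (1 + sqrt(101))/2 ≈ 5.5249. (Cross-check: r(A) ≤ ||A||_2 ≈ 7.4699; equality holds whenever A is normal, though it can also hold for some non-normal A.)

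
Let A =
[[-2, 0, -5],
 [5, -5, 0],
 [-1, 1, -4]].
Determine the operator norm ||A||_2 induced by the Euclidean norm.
||A||_2 ≈ 7.8919 (= sqrt(largest eigenvalue of A^T A))

||A||_2 = sigma_max(A) = sqrt(lambda_max(A^T A)). Form the symmetric matrix M = A^T A =
[[30, -26, 14],
 [-26, 26, -4],
 [14, -4, 41]].
Its characteristic polynomial (trace, sum of principal 2x2 minors, determinant of M give the coefficients) is
  p(λ) = det(λ I - M) = λ^3 - 97λ^2 + 2188λ - 1600.
No integer candidate from the rational root theorem (±divisors of 1600) is a root, so the roots are irrational. The cubic discriminant is Δ = 3347454608 > 0, so there are three distinct real roots. p(0) = -1600 and p(1) = 492 have opposite signs, so a root lies in (0, 1); Newton's method refines it to λ ≈ 0.7564. p(33) = 908 and p(34) = -36 have opposite signs, so a root lies in (33, 34); Newton's method refines it to λ ≈ 33.9617. p(62) = -484 and p(63) = 1298 have opposite signs, so a root lies in (62, 63); Newton's method refines it to λ ≈ 62.2819. Check (Vieta): the three roots sum to 97, matching tr M = 97.
So the eigenvalues of A^T A are ≈ 0.7564, 33.9617, 62.2819 (all ≥ 0, as they must be for A^T A). The largest is λ_max ≈ 62.2819, hence ||A||_2 = sqrt(λ_max) ≈ 7.8919.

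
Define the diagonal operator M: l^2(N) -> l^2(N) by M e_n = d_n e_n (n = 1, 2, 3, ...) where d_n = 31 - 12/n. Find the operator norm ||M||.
||M|| = 31

For a diagonal operator on l^2 with entries d_n, ||M|| = sup_n |d_n|. Here d_1 = 19, d_2 = 25, ..., and d_n = 31 - 12/n increases monotonically toward 31. All terms lie in [19, 31), so |d_n| = d_n and the supremum is the limit 31, which is not attained by any individual d_n. Hence ||M|| = 31.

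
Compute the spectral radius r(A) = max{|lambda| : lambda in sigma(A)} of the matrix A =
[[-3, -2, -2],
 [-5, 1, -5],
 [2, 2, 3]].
r(A) ≈ 3.1361

The eigenvalues of A are the roots of its characteristic polynomial. With M = A (coefficients from the trace, the sum of principal 2x2 minors, and det A):
  p(λ) = det(λ I - M) = λ^3 - λ^2 - 5λ + 25.
No integer candidate from the rational root theorem (±divisors of 25) is a root, so the roots are irrational. The cubic discriminant is Δ = -14000 < 0, so there is one real root and a complex-conjugate pair. p(-4) = -35 and p(-3) = 4 have opposite signs, so a root lies in (-4, -3); Newton's method refines it to λ ≈ -3.1361. Dividing out (λ - (-3.1361)) leaves approximately λ^2 - 4.1361λ + 7.9716. For λ^2 - 4.1361λ + 7.9716 the discriminant is -14.7785. It is negative, so the remaining roots are the complex-conjugate pair λ ≈ 2.0681 ± 1.9221i. Their product equals the constant term, so |λ|^2 ≈ 7.9716 and |λ| ≈ 2.8234.
Thus the eigenvalues (to 4 decimals) are -3.1361 (modulus 3.1361); 2.0681 ± 1.9221i (modulus 2.8234). The spectral radius is the largest modulus: r(A) ≈ 3.1361. (Cross-check: r(A) ≤ ||A||_2 ≈ 8.7034; equality holds whenever A is normal, though it can also hold for some non-normal A.)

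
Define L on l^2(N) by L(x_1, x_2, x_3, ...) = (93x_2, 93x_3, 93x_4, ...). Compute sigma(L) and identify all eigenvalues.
sigma(L) = closed disk {z in C : |z| ≤ 93}; sigma_p(L) = open disk {z in C : |z| < 93}

Note L = 93·V where V is the unit left shift (V x)_k = x_{k+1}; so sigma(L) = 93·sigma(V) and ||L|| = 93||V||. ||L x||^2 = 8649sum_{k≥2} |x_k|^2 ≤ 8649||x||^2, with equality on {x : x_1 = 0}, so ||L|| = 93. For any lambda with |lambda| < 93, set r = lambda/93 (|r| < 1); the vector x = (1, r, r^2, ...) is in l^2 and satisfies L x = 93(r, r^2, ...) = lambda x, so lambda is an eigenvalue. On the boundary |lambda| = 93 the geometric series diverges, so no l^2 eigenvector exists, but these lambda lie in the approximate point spectrum. Hence sigma(L) is the closed disk of radius 93 and sigma_p(L) is the open disk.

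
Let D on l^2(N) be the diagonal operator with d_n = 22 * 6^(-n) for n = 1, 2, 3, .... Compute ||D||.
||D|| = 11/3 (attained at n = 1)

For D diagonal, ||D|| = sup_n |d_n|. The sequence d_n = 22 * 6^(-n) is positive and strictly decreasing (ratio 6^(-1) < 1), so the supremum is d_1 = 22/6 = 11/3. Hence ||D|| = 11/3.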